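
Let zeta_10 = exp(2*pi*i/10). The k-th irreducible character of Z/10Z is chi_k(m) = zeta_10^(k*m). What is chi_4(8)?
chi_4(8) = zeta_10^32 = exp(2*I*pi/5)

Argument: chi_4(8) = zeta_10^(4*8) = zeta_10^32. Since zeta_10^10 = 1, this equals zeta_10^2 = exp(2*pi*i*2/10) = exp(2*I*pi/5).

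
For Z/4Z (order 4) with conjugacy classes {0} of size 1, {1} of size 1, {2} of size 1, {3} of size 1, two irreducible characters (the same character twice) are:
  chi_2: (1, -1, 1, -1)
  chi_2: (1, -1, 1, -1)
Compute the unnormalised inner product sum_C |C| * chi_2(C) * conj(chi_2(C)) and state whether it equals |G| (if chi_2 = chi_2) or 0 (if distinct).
Sum = 4 = |G| = 4; so <chi_2, chi_2> = 1 (norm-1 confirms irreducibility).

Proof sketch: Compute term by term over conjugacy classes (|C| * chi_2(C) * conj(chi_2(C))):
  1*(1)*conj(1) + 1*(-1)*conj(-1) + 1*(1)*conj(1) + 1*(-1)*conj(-1)
  = (1) + (1) + (1) + (1)
  = 4.
(Exp terms are combined using exp(i*s)*conj(exp(i*t)) = exp(i*(s-t)), and sums of them are collapsed using the identity that for every m > 1 the m distinct m-th roots of unity sum to 0, e.g. 1 + exp(2*I*pi/3) + exp(-2*I*pi/3) = 0.)
Dividing by |G| = 4 gives 4/4 = 1, matching the row-orthogonality relation <chi_2, chi_2> = [chi_2 = chi_2].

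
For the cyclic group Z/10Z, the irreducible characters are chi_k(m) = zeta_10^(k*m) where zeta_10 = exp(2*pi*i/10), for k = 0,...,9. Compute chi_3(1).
chi_3(1) = zeta_10^3 = exp(3*I*pi/5)

Argument: chi_3(1) = zeta_10^(3*1) = zeta_10^3. Since zeta_10^10 = 1, this equals zeta_10^3 = exp(2*pi*i*3/10) = exp(3*I*pi/5).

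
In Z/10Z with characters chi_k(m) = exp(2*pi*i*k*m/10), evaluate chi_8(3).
chi_8(3) = zeta_10^24 = exp(4*I*pi/5)

Justification: chi_8(3) = zeta_10^(8*3) = zeta_10^24. Since zeta_10^10 = 1, this equals zeta_10^4 = exp(2*pi*i*4/10) = exp(4*I*pi/5).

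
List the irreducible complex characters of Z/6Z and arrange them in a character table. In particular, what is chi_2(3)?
Character table of Z/6Z (irreps indexed chi_0,...,chi_5 with chi_k(m) = zeta_6^(k*m), zeta_6 = exp(2*pi*i/6)):
  irrep \ class  {0} (size 1)  {1} (size 1)    {2} (size 1)    {3} (size 1)  {4} (size 1)    {5} (size 1)  
  chi_0          1             1               1               1             1               1             
  chi_1          1             exp(I*pi/3)     exp(2*I*pi/3)   -1            exp(-2*I*pi/3)  exp(-I*pi/3)  
  chi_2          1             exp(2*I*pi/3)   exp(-2*I*pi/3)  1             exp(2*I*pi/3)   exp(-2*I*pi/3)
  chi_3          1             -1              1               -1            1               -1            
  chi_4          1             exp(-2*I*pi/3)  exp(2*I*pi/3)   1             exp(-2*I*pi/3)  exp(2*I*pi/3) 
  chi_5          1             exp(-I*pi/3)    exp(-2*I*pi/3)  -1            exp(2*I*pi/3)   exp(I*pi/3)   

Spot check: chi_2(3) = zeta_6^(2*3) = zeta_6^6 = 1.

Solution. Z/6Z is abelian, so all 6 irreducible complex representations are 1-dimensional. They are given by chi_k(m) = zeta_6^(k*m) for k = 0,...,5. Row orthogonality: sum_m chi_k(m) conj(chi_l(m)) = 6 * [k = l].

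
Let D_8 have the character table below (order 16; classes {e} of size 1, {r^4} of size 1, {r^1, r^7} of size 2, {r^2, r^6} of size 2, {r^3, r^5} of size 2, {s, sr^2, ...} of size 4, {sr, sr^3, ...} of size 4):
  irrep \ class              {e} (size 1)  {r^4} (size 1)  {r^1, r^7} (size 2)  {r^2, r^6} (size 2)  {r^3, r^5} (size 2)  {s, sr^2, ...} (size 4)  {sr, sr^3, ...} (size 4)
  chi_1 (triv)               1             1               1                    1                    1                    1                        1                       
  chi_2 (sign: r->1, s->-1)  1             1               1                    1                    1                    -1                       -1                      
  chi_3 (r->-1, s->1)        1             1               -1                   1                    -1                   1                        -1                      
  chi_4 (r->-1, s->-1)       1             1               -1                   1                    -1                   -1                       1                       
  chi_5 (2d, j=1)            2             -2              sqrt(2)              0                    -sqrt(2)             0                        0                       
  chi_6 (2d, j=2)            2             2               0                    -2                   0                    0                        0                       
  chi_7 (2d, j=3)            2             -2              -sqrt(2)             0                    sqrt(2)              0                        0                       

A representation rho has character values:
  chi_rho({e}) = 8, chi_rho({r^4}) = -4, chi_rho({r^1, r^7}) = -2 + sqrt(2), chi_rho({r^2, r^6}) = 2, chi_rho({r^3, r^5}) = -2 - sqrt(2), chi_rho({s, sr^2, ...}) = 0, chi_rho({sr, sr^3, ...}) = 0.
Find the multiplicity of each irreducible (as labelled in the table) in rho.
Multiplicities: chi_1: 0, chi_2: 0, chi_3: 1, chi_4: 1, chi_5: 2, chi_6: 0, chi_7: 1.

Derivation: Use <chi_rho, chi> = (1/|G|) sum_C |C| * chi_rho(C) * conj(chi(C)) with |G| = 16 for each irreducible chi in the table:
  <chi_rho, chi_1> = (1/16)[1*(8)*conj(1) + 1*(-4)*conj(1) + 2*(-2 + sqrt(2))*conj(1) + 2*(2)*conj(1) + 2*(-2 - sqrt(2))*conj(1) + 4*(0)*conj(1) + 4*(0)*conj(1)]
      = (1/16)[(8) + (-4) + (-4 + 2*sqrt(2)) + (4) + (-4 - 2*sqrt(2)) + (0) + (0)] = 0/16 = 0
  <chi_rho, chi_2> = (1/16)[1*(8)*conj(1) + 1*(-4)*conj(1) + 2*(-2 + sqrt(2))*conj(1) + 2*(2)*conj(1) + 2*(-2 - sqrt(2))*conj(1) + 4*(0)*conj(-1) + 4*(0)*conj(-1)]
      = (1/16)[(8) + (-4) + (-4 + 2*sqrt(2)) + (4) + (-4 - 2*sqrt(2)) + (0) + (0)] = 0/16 = 0
  <chi_rho, chi_3> = (1/16)[1*(8)*conj(1) + 1*(-4)*conj(1) + 2*(-2 + sqrt(2))*conj(-1) + 2*(2)*conj(1) + 2*(-2 - sqrt(2))*conj(-1) + 4*(0)*conj(1) + 4*(0)*conj(-1)]
      = (1/16)[(8) + (-4) + (4 - 2*sqrt(2)) + (4) + (2*sqrt(2) + 4) + (0) + (0)] = 16/16 = 1
  <chi_rho, chi_4> = (1/16)[1*(8)*conj(1) + 1*(-4)*conj(1) + 2*(-2 + sqrt(2))*conj(-1) + 2*(2)*conj(1) + 2*(-2 - sqrt(2))*conj(-1) + 4*(0)*conj(-1) + 4*(0)*conj(1)]
      = (1/16)[(8) + (-4) + (4 - 2*sqrt(2)) + (4) + (2*sqrt(2) + 4) + (0) + (0)] = 16/16 = 1
  <chi_rho, chi_5> = (1/16)[1*(8)*conj(2) + 1*(-4)*conj(-2) + 2*(-2 + sqrt(2))*conj(sqrt(2)) + 2*(2)*conj(0) + 2*(-2 - sqrt(2))*conj(-sqrt(2)) + 4*(0)*conj(0) + 4*(0)*conj(0)]
      = (1/16)[(16) + (8) + (4 - 4*sqrt(2)) + (0) + (4 + 4*sqrt(2)) + (0) + (0)] = 32/16 = 2
  <chi_rho, chi_6> = (1/16)[1*(8)*conj(2) + 1*(-4)*conj(2) + 2*(-2 + sqrt(2))*conj(0) + 2*(2)*conj(-2) + 2*(-2 - sqrt(2))*conj(0) + 4*(0)*conj(0) + 4*(0)*conj(0)]
      = (1/16)[(16) + (-8) + (0) + (-8) + (0) + (0) + (0)] = 0/16 = 0
  <chi_rho, chi_7> = (1/16)[1*(8)*conj(2) + 1*(-4)*conj(-2) + 2*(-2 + sqrt(2))*conj(-sqrt(2)) + 2*(2)*conj(0) + 2*(-2 - sqrt(2))*conj(sqrt(2)) + 4*(0)*conj(0) + 4*(0)*conj(0)]
      = (1/16)[(16) + (8) + (-4 + 4*sqrt(2)) + (0) + (-4*sqrt(2) - 4) + (0) + (0)] = 16/16 = 1
Dimension check: dim(rho) = sum (mult * dim) = 0*1 + 0*1 + 1*1 + 1*1 + 2*2 + 0*2 + 1*2 = 8 = chi_rho(e) = 8.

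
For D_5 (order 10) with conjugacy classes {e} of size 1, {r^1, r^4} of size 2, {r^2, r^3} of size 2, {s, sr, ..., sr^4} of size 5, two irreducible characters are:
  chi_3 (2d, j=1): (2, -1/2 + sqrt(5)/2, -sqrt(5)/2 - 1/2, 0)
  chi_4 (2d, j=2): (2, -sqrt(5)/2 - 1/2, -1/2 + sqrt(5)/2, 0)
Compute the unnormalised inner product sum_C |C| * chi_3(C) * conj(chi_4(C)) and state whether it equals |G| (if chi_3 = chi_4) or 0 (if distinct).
Sum = 0; so <chi_3, chi_4> = 0 (distinct irreducibles are orthogonal).

Why: Compute term by term over conjugacy classes (|C| * chi_3(C) * conj(chi_4(C))):
  1*(2)*conj(2) + 2*(-1/2 + sqrt(5)/2)*conj(-sqrt(5)/2 - 1/2) + 2*(-sqrt(5)/2 - 1/2)*conj(-1/2 + sqrt(5)/2) + 5*(0)*conj(0)
  = (4) + (-2) + (-2) + (0)
  = 0.
Dividing by |G| = 10 gives 0/10 = 0, matching the row-orthogonality relation <chi_3, chi_4> = [chi_3 = chi_4].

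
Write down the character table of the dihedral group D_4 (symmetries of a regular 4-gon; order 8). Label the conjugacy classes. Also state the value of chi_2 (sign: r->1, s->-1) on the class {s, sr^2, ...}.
Conjugacy classes: {e} of size 1, {r^2} of size 1, {r^1, r^3} of size 2, {s, sr^2, ...} of size 2, {sr, sr^3, ...} of size 2.
Character table:
  irrep \ class              {e} (size 1)  {r^2} (size 1)  {r^1, r^3} (size 2)  {s, sr^2, ...} (size 2)  {sr, sr^3, ...} (size 2)
  chi_1 (triv)               1             1               1                    1                        1                       
  chi_2 (sign: r->1, s->-1)  1             1               1                    -1                       -1                      
  chi_3 (r->-1, s->1)        1             1               -1                   1                        -1                      
  chi_4 (r->-1, s->-1)       1             1               -1                   -1                       1                       
  chi_5 (2d, j=1)            2             -2              0                    0                        0                       

Spot check: chi_2 (sign: r->1, s->-1) on {s, sr^2, ...} = -1.

Justification: D_4 has order 2*4 = 8 with 5 conjugacy classes, hence 5 irreducibles. Sum of squared dims 1 + 1 + 1 + 1 + 4 = 8 = |G|. Linear characters come from the abelianisation; the 2-dimensional irreps have character r^k -> 2*cos(2*pi*j*k/4), reflections -> 0.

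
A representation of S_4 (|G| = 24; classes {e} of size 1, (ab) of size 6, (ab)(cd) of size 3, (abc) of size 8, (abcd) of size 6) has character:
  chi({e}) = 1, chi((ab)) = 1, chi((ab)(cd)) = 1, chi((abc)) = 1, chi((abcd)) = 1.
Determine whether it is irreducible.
Irreducible: <chi, chi> = 1.

Why: <chi, chi> = (1/|G|) sum_C |C| * |chi(C)|^2 = (1/24)[1*|1|^2 + 6*|1|^2 + 3*|1|^2 + 8*|1|^2 + 6*|1|^2]
  = (1/24)[(1) + (6) + (3) + (8) + (6)] = 24/24 = 1.
A character is irreducible iff <chi, chi> = 1, so this representation is irreducible.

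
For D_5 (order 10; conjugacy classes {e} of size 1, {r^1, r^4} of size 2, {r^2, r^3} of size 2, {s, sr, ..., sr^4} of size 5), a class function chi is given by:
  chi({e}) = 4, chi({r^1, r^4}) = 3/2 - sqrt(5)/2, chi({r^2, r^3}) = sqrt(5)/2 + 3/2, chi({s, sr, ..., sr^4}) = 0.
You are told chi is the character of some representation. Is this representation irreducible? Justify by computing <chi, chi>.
Not irreducible (reducible): <chi, chi> = 3 > 1.

Explanation: <chi, chi> = (1/|G|) sum_C |C| * |chi(C)|^2 = (1/10)[1*|4|^2 + 2*|3/2 - sqrt(5)/2|^2 + 2*|sqrt(5)/2 + 3/2|^2 + 5*|0|^2]
  = (1/10)[(16) + (7 - 3*sqrt(5)) + (3*sqrt(5) + 7) + (0)] = 30/10 = 3.
A character is irreducible iff <chi, chi> = 1, so this representation is reducible.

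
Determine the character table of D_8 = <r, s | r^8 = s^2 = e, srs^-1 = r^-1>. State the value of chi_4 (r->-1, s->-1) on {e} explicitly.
Conjugacy classes: {e} of size 1, {r^4} of size 1, {r^1, r^7} of size 2, {r^2, r^6} of size 2, {r^3, r^5} of size 2, {s, sr^2, ...} of size 4, {sr, sr^3, ...} of size 4.
Character table:
  irrep \ class              {e} (size 1)  {r^4} (size 1)  {r^1, r^7} (size 2)  {r^2, r^6} (size 2)  {r^3, r^5} (size 2)  {s, sr^2, ...} (size 4)  {sr, sr^3, ...} (size 4)
  chi_1 (triv)               1             1               1                    1                    1                    1                        1                       
  chi_2 (sign: r->1, s->-1)  1             1               1                    1                    1                    -1                       -1                      
  chi_3 (r->-1, s->1)        1             1               -1                   1                    -1                   1                        -1                      
  chi_4 (r->-1, s->-1)       1             1               -1                   1                    -1                   -1                       1                       
  chi_5 (2d, j=1)            2             -2              sqrt(2)              0                    -sqrt(2)             0                        0                       
  chi_6 (2d, j=2)            2             2               0                    -2                   0                    0                        0                       
  chi_7 (2d, j=3)            2             -2              -sqrt(2)             0                    sqrt(2)              0                        0                       

Spot check: chi_4 (r->-1, s->-1) on {e} = 1.

Details: D_8 has order 2*8 = 16 with 7 conjugacy classes, hence 7 irreducibles. Sum of squared dims 1 + 1 + 1 + 1 + 4 + 4 + 4 = 16 = |G|. Linear characters come from the abelianisation; the 2-dimensional irreps have character r^k -> 2*cos(2*pi*j*k/8), reflections -> 0.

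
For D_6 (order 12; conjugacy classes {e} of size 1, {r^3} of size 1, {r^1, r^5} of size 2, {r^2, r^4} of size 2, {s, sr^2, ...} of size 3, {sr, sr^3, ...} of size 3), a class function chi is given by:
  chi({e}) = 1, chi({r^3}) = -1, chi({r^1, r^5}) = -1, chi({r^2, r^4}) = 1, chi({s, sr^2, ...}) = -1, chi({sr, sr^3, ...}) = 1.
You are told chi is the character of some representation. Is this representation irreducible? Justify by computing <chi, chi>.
Irreducible: <chi, chi> = 1.

<chi, chi> = (1/|G|) sum_C |C| * |chi(C)|^2 = (1/12)[1*|1|^2 + 1*|-1|^2 + 2*|-1|^2 + 2*|1|^2 + 3*|-1|^2 + 3*|1|^2]
  = (1/12)[(1) + (1) + (2) + (2) + (3) + (3)] = 12/12 = 1.
A character is irreducible iff <chi, chi> = 1, so this representation is irreducible.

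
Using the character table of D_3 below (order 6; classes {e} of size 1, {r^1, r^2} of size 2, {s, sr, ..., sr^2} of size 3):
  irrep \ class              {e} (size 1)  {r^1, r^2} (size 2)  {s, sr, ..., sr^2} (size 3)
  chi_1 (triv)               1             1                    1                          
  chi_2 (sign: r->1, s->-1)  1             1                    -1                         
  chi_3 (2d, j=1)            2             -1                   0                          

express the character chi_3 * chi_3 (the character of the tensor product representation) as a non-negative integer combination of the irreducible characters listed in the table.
chi_3 tensor chi_3 = chi_1 + chi_2 + chi_3 (all other irreducibles have multiplicity 0).

Why: The character of a tensor product is the pointwise product (chi_3 * chi_3)(C) = chi_3(C) * chi_3(C):
  {e}: (2)*(2), {r^1, r^2}: (-1)*(-1), {s, sr, ..., sr^2}: (0)*(0)
so (chi_3 * chi_3) takes values
  {e} -> 4, {r^1, r^2} -> 1, {s, sr, ..., sr^2} -> 0.
Now take the inner product of this character with each irreducible chi from the table, <chi_3*chi_3, chi> = (1/6) sum_C |C| (chi_3*chi_3)(C) conj(chi(C)):
  <chi_3*chi_3, chi_1> = (1/6)[1*(4)*conj(1) + 2*(1)*conj(1) + 3*(0)*conj(1)]
      = (1/6)[(4) + (2) + (0)] = 6/6 = 1
  <chi_3*chi_3, chi_2> = (1/6)[1*(4)*conj(1) + 2*(1)*conj(1) + 3*(0)*conj(-1)]
      = (1/6)[(4) + (2) + (0)] = 6/6 = 1
  <chi_3*chi_3, chi_3> = (1/6)[1*(4)*conj(2) + 2*(1)*conj(-1) + 3*(0)*conj(0)]
      = (1/6)[(8) + (-2) + (0)] = 6/6 = 1
Hence the multiplicities are chi_1: 1, chi_2: 1, chi_3: 1. Dimension check: dim(chi_3)*dim(chi_3) = 2*2 = 4 and sum (mult * dim) = 1*1 + 1*1 + 1*2 = 4.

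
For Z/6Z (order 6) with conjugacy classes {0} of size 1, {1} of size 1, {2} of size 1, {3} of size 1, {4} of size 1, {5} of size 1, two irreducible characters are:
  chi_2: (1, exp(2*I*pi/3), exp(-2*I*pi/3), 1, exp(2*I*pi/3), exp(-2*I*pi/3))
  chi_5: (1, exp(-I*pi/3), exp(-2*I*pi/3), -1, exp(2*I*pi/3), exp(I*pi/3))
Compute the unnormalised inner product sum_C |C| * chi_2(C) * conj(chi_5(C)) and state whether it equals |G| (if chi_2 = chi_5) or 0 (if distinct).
Sum = 0; so <chi_2, chi_5> = 0 (distinct irreducibles are orthogonal).

Solution. Compute term by term over conjugacy classes (|C| * chi_2(C) * conj(chi_5(C))):
  1*(1)*conj(1) + 1*(exp(2*I*pi/3))*conj(exp(-I*pi/3)) + 1*(exp(-2*I*pi/3))*conj(exp(-2*I*pi/3)) + 1*(1)*conj(-1) + 1*(exp(2*I*pi/3))*conj(exp(2*I*pi/3)) + 1*(exp(-2*I*pi/3))*conj(exp(I*pi/3))
  = (1) + (-1) + (1) + (-1) + (1) + (-1)
  = 0.
(Exp terms are combined using exp(i*s)*conj(exp(i*t)) = exp(i*(s-t)), and sums of them are collapsed using the identity that for every m > 1 the m distinct m-th roots of unity sum to 0, e.g. 1 + exp(2*I*pi/3) + exp(-2*I*pi/3) = 0.)
Dividing by |G| = 6 gives 0/6 = 0, matching the row-orthogonality relation <chi_2, chi_5> = [chi_2 = chi_5].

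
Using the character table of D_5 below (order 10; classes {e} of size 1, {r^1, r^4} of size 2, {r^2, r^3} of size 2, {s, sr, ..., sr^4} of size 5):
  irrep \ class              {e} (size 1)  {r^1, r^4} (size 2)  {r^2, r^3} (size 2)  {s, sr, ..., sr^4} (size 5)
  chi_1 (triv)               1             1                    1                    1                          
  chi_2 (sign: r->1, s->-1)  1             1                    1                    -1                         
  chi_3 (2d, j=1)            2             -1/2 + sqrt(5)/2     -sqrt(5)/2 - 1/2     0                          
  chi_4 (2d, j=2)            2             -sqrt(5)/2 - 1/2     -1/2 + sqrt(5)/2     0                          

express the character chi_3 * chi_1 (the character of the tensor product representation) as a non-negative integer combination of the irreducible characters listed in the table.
chi_3 tensor chi_1 = chi_3 (all other irreducibles have multiplicity 0).

Justification: The character of a tensor product is the pointwise product (chi_3 * chi_1)(C) = chi_3(C) * chi_1(C):
  {e}: (2)*(1), {r^1, r^4}: (-1/2 + sqrt(5)/2)*(1), {r^2, r^3}: (-sqrt(5)/2 - 1/2)*(1), {s, sr, ..., sr^4}: (0)*(1)
so (chi_3 * chi_1) takes values
  {e} -> 2, {r^1, r^4} -> -1/2 + sqrt(5)/2, {r^2, r^3} -> -sqrt(5)/2 - 1/2, {s, sr, ..., sr^4} -> 0.
Now take the inner product of this character with each irreducible chi from the table, <chi_3*chi_1, chi> = (1/10) sum_C |C| (chi_3*chi_1)(C) conj(chi(C)):
  <chi_3*chi_1, chi_1> = (1/10)[1*(2)*conj(1) + 2*(-1/2 + sqrt(5)/2)*conj(1) + 2*(-sqrt(5)/2 - 1/2)*conj(1) + 5*(0)*conj(1)]
      = (1/10)[(2) + (-1 + sqrt(5)) + (-sqrt(5) - 1) + (0)] = 0/10 = 0
  <chi_3*chi_1, chi_2> = (1/10)[1*(2)*conj(1) + 2*(-1/2 + sqrt(5)/2)*conj(1) + 2*(-sqrt(5)/2 - 1/2)*conj(1) + 5*(0)*conj(-1)]
      = (1/10)[(2) + (-1 + sqrt(5)) + (-sqrt(5) - 1) + (0)] = 0/10 = 0
  <chi_3*chi_1, chi_3> = (1/10)[1*(2)*conj(2) + 2*(-1/2 + sqrt(5)/2)*conj(-1/2 + sqrt(5)/2) + 2*(-sqrt(5)/2 - 1/2)*conj(-sqrt(5)/2 - 1/2) + 5*(0)*conj(0)]
      = (1/10)[(4) + (3 - sqrt(5)) + (sqrt(5) + 3) + (0)] = 10/10 = 1
  <chi_3*chi_1, chi_4> = (1/10)[1*(2)*conj(2) + 2*(-1/2 + sqrt(5)/2)*conj(-sqrt(5)/2 - 1/2) + 2*(-sqrt(5)/2 - 1/2)*conj(-1/2 + sqrt(5)/2) + 5*(0)*conj(0)]
      = (1/10)[(4) + (-2) + (-2) + (0)] = 0/10 = 0
Hence the multiplicities are chi_3: 1. Dimension check: dim(chi_3)*dim(chi_1) = 2*1 = 2 and sum (mult * dim) = 1*2 = 2.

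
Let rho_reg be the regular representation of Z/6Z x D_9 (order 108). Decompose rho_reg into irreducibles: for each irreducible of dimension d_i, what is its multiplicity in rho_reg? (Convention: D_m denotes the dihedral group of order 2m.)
Each irreducible V_i of dimension d_i appears with multiplicity d_i, i.e. rho_reg = (direct sum over all irreducibles V_i) d_i V_i. The irreducible dimensions for Z/6Z x D_9 are 1, 1, 1, 1, 1, 1, 1, 1, 1, 1, 1, 1, 2, 2, 2, 2, 2, 2, 2, 2, 2, 2, 2, 2, 2, 2, 2, 2, 2, 2, 2, 2, 2, 2, 2, 2: 12 irreducibles of dimension 1, each with multiplicity 1; 24 irreducibles of dimension 2, each with multiplicity 2. Total dimension 12*1*1 + 24*2*2 = 108 = |G|.

Details: General theorem: in the regular representation of a finite group G, each irreducible appears with multiplicity equal to its dimension. Check: dim(rho_reg) = sum d_i^2 = 1 + 1 + 1 + 1 + 1 + 1 + 1 + 1 + 1 + 1 + 1 + 1 + 4 + 4 + 4 + 4 + 4 + 4 + 4 + 4 + 4 + 4 + 4 + 4 + 4 + 4 + 4 + 4 + 4 + 4 + 4 + 4 + 4 + 4 + 4 + 4 = 108 = |G|.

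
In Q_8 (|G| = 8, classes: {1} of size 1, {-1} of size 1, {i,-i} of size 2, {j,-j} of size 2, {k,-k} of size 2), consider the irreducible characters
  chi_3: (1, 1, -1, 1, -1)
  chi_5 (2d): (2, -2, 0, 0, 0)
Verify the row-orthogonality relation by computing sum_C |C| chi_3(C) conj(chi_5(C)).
Sum = 0; so <chi_3, chi_5> = 0 (distinct irreducibles are orthogonal).

Details: Compute term by term over conjugacy classes (|C| * chi_3(C) * conj(chi_5(C))):
  1*(1)*conj(2) + 1*(1)*conj(-2) + 2*(-1)*conj(0) + 2*(1)*conj(0) + 2*(-1)*conj(0)
  = (2) + (-2) + (0) + (0) + (0)
  = 0.
Dividing by |G| = 8 gives 0/8 = 0, matching the row-orthogonality relation <chi_3, chi_5> = [chi_3 = chi_5].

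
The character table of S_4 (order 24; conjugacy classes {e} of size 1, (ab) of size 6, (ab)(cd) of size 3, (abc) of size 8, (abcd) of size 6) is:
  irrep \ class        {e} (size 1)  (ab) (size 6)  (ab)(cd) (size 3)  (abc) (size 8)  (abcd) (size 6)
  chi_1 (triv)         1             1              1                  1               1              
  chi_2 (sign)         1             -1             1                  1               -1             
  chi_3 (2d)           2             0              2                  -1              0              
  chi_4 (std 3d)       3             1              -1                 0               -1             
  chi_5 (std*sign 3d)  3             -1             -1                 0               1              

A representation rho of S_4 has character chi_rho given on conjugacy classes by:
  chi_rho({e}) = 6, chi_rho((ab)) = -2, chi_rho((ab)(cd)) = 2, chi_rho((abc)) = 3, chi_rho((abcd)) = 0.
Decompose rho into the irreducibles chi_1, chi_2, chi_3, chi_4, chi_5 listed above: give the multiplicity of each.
Multiplicities: chi_1: 1, chi_2: 2, chi_3: 0, chi_4: 0, chi_5: 1.

Derivation: Use <chi_rho, chi> = (1/|G|) sum_C |C| * chi_rho(C) * conj(chi(C)) with |G| = 24 for each irreducible chi in the table:
  <chi_rho, chi_1> = (1/24)[1*(6)*conj(1) + 6*(-2)*conj(1) + 3*(2)*conj(1) + 8*(3)*conj(1) + 6*(0)*conj(1)]
      = (1/24)[(6) + (-12) + (6) + (24) + (0)] = 24/24 = 1
  <chi_rho, chi_2> = (1/24)[1*(6)*conj(1) + 6*(-2)*conj(-1) + 3*(2)*conj(1) + 8*(3)*conj(1) + 6*(0)*conj(-1)]
      = (1/24)[(6) + (12) + (6) + (24) + (0)] = 48/24 = 2
  <chi_rho, chi_3> = (1/24)[1*(6)*conj(2) + 6*(-2)*conj(0) + 3*(2)*conj(2) + 8*(3)*conj(-1) + 6*(0)*conj(0)]
      = (1/24)[(12) + (0) + (12) + (-24) + (0)] = 0/24 = 0
  <chi_rho, chi_4> = (1/24)[1*(6)*conj(3) + 6*(-2)*conj(1) + 3*(2)*conj(-1) + 8*(3)*conj(0) + 6*(0)*conj(-1)]
      = (1/24)[(18) + (-12) + (-6) + (0) + (0)] = 0/24 = 0
  <chi_rho, chi_5> = (1/24)[1*(6)*conj(3) + 6*(-2)*conj(-1) + 3*(2)*conj(-1) + 8*(3)*conj(0) + 6*(0)*conj(1)]
      = (1/24)[(18) + (12) + (-6) + (0) + (0)] = 24/24 = 1
Dimension check: dim(rho) = sum (mult * dim) = 1*1 + 2*1 + 0*2 + 0*3 + 1*3 = 6 = chi_rho(e) = 6.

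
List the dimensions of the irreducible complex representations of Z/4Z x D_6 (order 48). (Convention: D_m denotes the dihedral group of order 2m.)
Dimensions: 1, 1, 1, 1, 1, 1, 1, 1, 1, 1, 1, 1, 1, 1, 1, 1, 2, 2, 2, 2, 2, 2, 2, 2

Explanation: There are 24 irreducibles (= number of conjugacy classes). Their dimensions d_i satisfy sum d_i^2 = |G| = 48: 1 + 1 + 1 + 1 + 1 + 1 + 1 + 1 + 1 + 1 + 1 + 1 + 1 + 1 + 1 + 1 + 4 + 4 + 4 + 4 + 4 + 4 + 4 + 4 = 48. (For the product with Z/4Z: each of the 4 1-dim characters of Z/4Z tensors with each irrep of D_6, giving 4 copies of each D_6-dimension.)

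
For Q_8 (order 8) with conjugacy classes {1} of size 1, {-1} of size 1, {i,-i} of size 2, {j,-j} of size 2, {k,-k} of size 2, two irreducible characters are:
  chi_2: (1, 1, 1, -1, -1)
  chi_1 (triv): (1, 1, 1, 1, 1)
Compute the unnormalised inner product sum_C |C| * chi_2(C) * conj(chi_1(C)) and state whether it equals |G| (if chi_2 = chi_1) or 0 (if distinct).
Sum = 0; so <chi_2, chi_1> = 0 (distinct irreducibles are orthogonal).

Why: Compute term by term over conjugacy classes (|C| * chi_2(C) * conj(chi_1(C))):
  1*(1)*conj(1) + 1*(1)*conj(1) + 2*(1)*conj(1) + 2*(-1)*conj(1) + 2*(-1)*conj(1)
  = (1) + (1) + (2) + (-2) + (-2)
  = 0.
Dividing by |G| = 8 gives 0/8 = 0, matching the row-orthogonality relation <chi_2, chi_1> = [chi_2 = chi_1].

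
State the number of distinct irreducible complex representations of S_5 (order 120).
7

Proof sketch: The number of irreducible complex representations of a finite group equals its number of conjugacy classes. Conjugacy classes in S_5 correspond to cycle types, i.e. partitions of 5; there are p(5) = 7 of them, so S_5 (order 120) has exactly 7 irreducible complex representations.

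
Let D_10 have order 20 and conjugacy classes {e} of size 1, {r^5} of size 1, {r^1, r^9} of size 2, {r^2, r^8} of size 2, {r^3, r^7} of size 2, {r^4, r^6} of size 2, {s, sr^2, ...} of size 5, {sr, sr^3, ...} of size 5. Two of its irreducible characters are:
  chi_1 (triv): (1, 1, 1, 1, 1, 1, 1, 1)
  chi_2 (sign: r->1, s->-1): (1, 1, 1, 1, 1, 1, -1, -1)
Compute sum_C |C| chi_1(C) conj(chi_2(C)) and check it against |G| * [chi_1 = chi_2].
Sum = 0; so <chi_1, chi_2> = 0 (distinct irreducibles are orthogonal).

Justification: Compute term by term over conjugacy classes (|C| * chi_1(C) * conj(chi_2(C))):
  1*(1)*conj(1) + 1*(1)*conj(1) + 2*(1)*conj(1) + 2*(1)*conj(1) + 2*(1)*conj(1) + 2*(1)*conj(1) + 5*(1)*conj(-1) + 5*(1)*conj(-1)
  = (1) + (1) + (2) + (2) + (2) + (2) + (-5) + (-5)
  = 0.
Dividing by |G| = 20 gives 0/20 = 0, matching the row-orthogonality relation <chi_1, chi_2> = [chi_1 = chi_2].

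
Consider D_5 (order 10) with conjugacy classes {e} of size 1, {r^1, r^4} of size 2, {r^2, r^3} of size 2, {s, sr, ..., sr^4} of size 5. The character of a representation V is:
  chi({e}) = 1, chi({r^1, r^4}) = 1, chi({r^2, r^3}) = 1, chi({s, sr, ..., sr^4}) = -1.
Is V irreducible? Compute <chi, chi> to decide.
Irreducible: <chi, chi> = 1.

<chi, chi> = (1/|G|) sum_C |C| * |chi(C)|^2 = (1/10)[1*|1|^2 + 2*|1|^2 + 2*|1|^2 + 5*|-1|^2]
  = (1/10)[(1) + (2) + (2) + (5)] = 10/10 = 1.
A character is irreducible iff <chi, chi> = 1, so this representation is irreducible.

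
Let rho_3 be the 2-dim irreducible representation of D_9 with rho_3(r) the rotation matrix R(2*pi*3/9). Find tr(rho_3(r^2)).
chi_{rho_3}(r^2) = 2*cos(2*pi*3*2/9) = -1

Proof sketch: rho_3(r^2) is rotation by angle 2*pi*3*2/9, whose trace is 2*cos(2*pi*3*2/9) = -1.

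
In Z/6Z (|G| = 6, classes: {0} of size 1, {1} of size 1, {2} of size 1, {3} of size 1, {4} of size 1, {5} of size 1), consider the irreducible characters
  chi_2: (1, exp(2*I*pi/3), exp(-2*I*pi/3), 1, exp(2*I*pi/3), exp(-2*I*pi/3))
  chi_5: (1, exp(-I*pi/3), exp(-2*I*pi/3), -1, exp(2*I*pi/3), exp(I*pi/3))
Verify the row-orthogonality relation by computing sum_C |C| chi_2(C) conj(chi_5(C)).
Sum = 0; so <chi_2, chi_5> = 0 (distinct irreducibles are orthogonal).

Solution. Compute term by term over conjugacy classes (|C| * chi_2(C) * conj(chi_5(C))):
  1*(1)*conj(1) + 1*(exp(2*I*pi/3))*conj(exp(-I*pi/3)) + 1*(exp(-2*I*pi/3))*conj(exp(-2*I*pi/3)) + 1*(1)*conj(-1) + 1*(exp(2*I*pi/3))*conj(exp(2*I*pi/3)) + 1*(exp(-2*I*pi/3))*conj(exp(I*pi/3))
  = (1) + (-1) + (1) + (-1) + (1) + (-1)
  = 0.
(Exp terms are combined using exp(i*s)*conj(exp(i*t)) = exp(i*(s-t)), and sums of them are collapsed using the identity that for every m > 1 the m distinct m-th roots of unity sum to 0, e.g. 1 + exp(2*I*pi/3) + exp(-2*I*pi/3) = 0.)
Dividing by |G| = 6 gives 0/6 = 0, matching the row-orthogonality relation <chi_2, chi_5> = [chi_2 = chi_5].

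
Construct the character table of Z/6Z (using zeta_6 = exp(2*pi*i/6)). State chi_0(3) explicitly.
Character table of Z/6Z (irreps indexed chi_0,...,chi_5 with chi_k(m) = zeta_6^(k*m), zeta_6 = exp(2*pi*i/6)):
  irrep \ class  {0} (size 1)  {1} (size 1)    {2} (size 1)    {3} (size 1)  {4} (size 1)    {5} (size 1)  
  chi_0          1             1               1               1             1               1             
  chi_1          1             exp(I*pi/3)     exp(2*I*pi/3)   -1            exp(-2*I*pi/3)  exp(-I*pi/3)  
  chi_2          1             exp(2*I*pi/3)   exp(-2*I*pi/3)  1             exp(2*I*pi/3)   exp(-2*I*pi/3)
  chi_3          1             -1              1               -1            1               -1            
  chi_4          1             exp(-2*I*pi/3)  exp(2*I*pi/3)   1             exp(-2*I*pi/3)  exp(2*I*pi/3) 
  chi_5          1             exp(-I*pi/3)    exp(-2*I*pi/3)  -1            exp(2*I*pi/3)   exp(I*pi/3)   

Spot check: chi_0(3) = zeta_6^(0*3) = zeta_6^0 = 1.

Why: Z/6Z is abelian, so all 6 irreducible complex representations are 1-dimensional. They are given by chi_k(m) = zeta_6^(k*m) for k = 0,...,5. Row orthogonality: sum_m chi_k(m) conj(chi_l(m)) = 6 * [k = l].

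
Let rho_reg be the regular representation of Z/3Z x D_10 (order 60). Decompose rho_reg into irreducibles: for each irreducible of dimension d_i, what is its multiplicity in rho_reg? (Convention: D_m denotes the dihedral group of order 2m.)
Each irreducible V_i of dimension d_i appears with multiplicity d_i, i.e. rho_reg = (direct sum over all irreducibles V_i) d_i V_i. The irreducible dimensions for Z/3Z x D_10 are 1, 1, 1, 1, 1, 1, 1, 1, 1, 1, 1, 1, 2, 2, 2, 2, 2, 2, 2, 2, 2, 2, 2, 2: 12 irreducibles of dimension 1, each with multiplicity 1; 12 irreducibles of dimension 2, each with multiplicity 2. Total dimension 12*1*1 + 12*2*2 = 60 = |G|.

Working: General theorem: in the regular representation of a finite group G, each irreducible appears with multiplicity equal to its dimension. Check: dim(rho_reg) = sum d_i^2 = 1 + 1 + 1 + 1 + 1 + 1 + 1 + 1 + 1 + 1 + 1 + 1 + 4 + 4 + 4 + 4 + 4 + 4 + 4 + 4 + 4 + 4 + 4 + 4 = 60 = |G|.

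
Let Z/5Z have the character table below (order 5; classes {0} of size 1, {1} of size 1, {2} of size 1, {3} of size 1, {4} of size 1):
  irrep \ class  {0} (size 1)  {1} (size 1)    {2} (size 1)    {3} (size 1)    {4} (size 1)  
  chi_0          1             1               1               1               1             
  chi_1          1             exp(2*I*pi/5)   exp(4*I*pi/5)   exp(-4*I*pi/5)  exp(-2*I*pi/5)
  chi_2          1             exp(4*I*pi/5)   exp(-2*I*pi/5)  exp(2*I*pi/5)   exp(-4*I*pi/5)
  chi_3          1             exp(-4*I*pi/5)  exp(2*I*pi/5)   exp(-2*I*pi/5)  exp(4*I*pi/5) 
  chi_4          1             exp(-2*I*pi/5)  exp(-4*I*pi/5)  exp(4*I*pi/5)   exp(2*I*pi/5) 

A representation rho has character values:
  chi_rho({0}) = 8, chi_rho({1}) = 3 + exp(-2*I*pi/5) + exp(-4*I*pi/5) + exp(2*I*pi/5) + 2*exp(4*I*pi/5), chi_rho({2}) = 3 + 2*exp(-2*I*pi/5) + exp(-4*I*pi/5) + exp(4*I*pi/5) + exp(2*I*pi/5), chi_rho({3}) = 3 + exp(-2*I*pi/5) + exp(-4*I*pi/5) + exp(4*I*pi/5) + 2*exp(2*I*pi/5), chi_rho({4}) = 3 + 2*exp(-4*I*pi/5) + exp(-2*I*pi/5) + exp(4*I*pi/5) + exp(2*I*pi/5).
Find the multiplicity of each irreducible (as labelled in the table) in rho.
Multiplicities: chi_0: 3, chi_1: 1, chi_2: 2, chi_3: 1, chi_4: 1.

Explanation: Use <chi_rho, chi> = (1/|G|) sum_C |C| * chi_rho(C) * conj(chi(C)) with |G| = 5 for each irreducible chi in the table:
  <chi_rho, chi_0> = (1/5)[1*(8)*conj(1) + 1*(3 + exp(-2*I*pi/5) + exp(-4*I*pi/5) + exp(2*I*pi/5) + 2*exp(4*I*pi/5))*conj(1) + 1*(3 + 2*exp(-2*I*pi/5) + exp(-4*I*pi/5) + exp(4*I*pi/5) + exp(2*I*pi/5))*conj(1) + 1*(3 + exp(-2*I*pi/5) + exp(-4*I*pi/5) + exp(4*I*pi/5) + 2*exp(2*I*pi/5))*conj(1) + 1*(3 + 2*exp(-4*I*pi/5) + exp(-2*I*pi/5) + exp(4*I*pi/5) + exp(2*I*pi/5))*conj(1)]
      = (1/5)[(8) + (3 + exp(-2*I*pi/5) + exp(-4*I*pi/5) + exp(2*I*pi/5) + 2*exp(4*I*pi/5)) + (3 + 2*exp(-2*I*pi/5) + exp(-4*I*pi/5) + exp(4*I*pi/5) + exp(2*I*pi/5)) + (3 + exp(-2*I*pi/5) + exp(-4*I*pi/5) + exp(4*I*pi/5) + 2*exp(2*I*pi/5)) + (3 + 2*exp(-4*I*pi/5) + exp(-2*I*pi/5) + exp(4*I*pi/5) + exp(2*I*pi/5))] = 15/5 = 3
  <chi_rho, chi_1> = (1/5)[1*(8)*conj(1) + 1*(3 + exp(-2*I*pi/5) + exp(-4*I*pi/5) + exp(2*I*pi/5) + 2*exp(4*I*pi/5))*conj(exp(2*I*pi/5)) + 1*(3 + 2*exp(-2*I*pi/5) + exp(-4*I*pi/5) + exp(4*I*pi/5) + exp(2*I*pi/5))*conj(exp(4*I*pi/5)) + 1*(3 + exp(-2*I*pi/5) + exp(-4*I*pi/5) + exp(4*I*pi/5) + 2*exp(2*I*pi/5))*conj(exp(-4*I*pi/5)) + 1*(3 + 2*exp(-4*I*pi/5) + exp(-2*I*pi/5) + exp(4*I*pi/5) + exp(2*I*pi/5))*conj(exp(-2*I*pi/5))]
      = (1/5)[(8) + (1 + 3*exp(-2*I*pi/5) + exp(-4*I*pi/5) + exp(4*I*pi/5) + 2*exp(2*I*pi/5)) + (1 + 3*exp(-4*I*pi/5) + exp(-2*I*pi/5) + exp(2*I*pi/5) + 2*exp(4*I*pi/5)) + (1 + 2*exp(-4*I*pi/5) + exp(-2*I*pi/5) + exp(2*I*pi/5) + 3*exp(4*I*pi/5)) + (1 + 2*exp(-2*I*pi/5) + exp(-4*I*pi/5) + exp(4*I*pi/5) + 3*exp(2*I*pi/5))] = 5/5 = 1
  <chi_rho, chi_2> = (1/5)[1*(8)*conj(1) + 1*(3 + exp(-2*I*pi/5) + exp(-4*I*pi/5) + exp(2*I*pi/5) + 2*exp(4*I*pi/5))*conj(exp(4*I*pi/5)) + 1*(3 + 2*exp(-2*I*pi/5) + exp(-4*I*pi/5) + exp(4*I*pi/5) + exp(2*I*pi/5))*conj(exp(-2*I*pi/5)) + 1*(3 + exp(-2*I*pi/5) + exp(-4*I*pi/5) + exp(4*I*pi/5) + 2*exp(2*I*pi/5))*conj(exp(2*I*pi/5)) + 1*(3 + 2*exp(-4*I*pi/5) + exp(-2*I*pi/5) + exp(4*I*pi/5) + exp(2*I*pi/5))*conj(exp(-4*I*pi/5))]
      = (1/5)[(8) + (2 + 3*exp(-4*I*pi/5) + exp(-2*I*pi/5) + exp(4*I*pi/5) + exp(2*I*pi/5)) + (2 + exp(-2*I*pi/5) + exp(-4*I*pi/5) + exp(4*I*pi/5) + 3*exp(2*I*pi/5)) + (2 + 3*exp(-2*I*pi/5) + exp(-4*I*pi/5) + exp(4*I*pi/5) + exp(2*I*pi/5)) + (2 + exp(-2*I*pi/5) + exp(-4*I*pi/5) + exp(2*I*pi/5) + 3*exp(4*I*pi/5))] = 10/5 = 2
  <chi_rho, chi_3> = (1/5)[1*(8)*conj(1) + 1*(3 + exp(-2*I*pi/5) + exp(-4*I*pi/5) + exp(2*I*pi/5) + 2*exp(4*I*pi/5))*conj(exp(-4*I*pi/5)) + 1*(3 + 2*exp(-2*I*pi/5) + exp(-4*I*pi/5) + exp(4*I*pi/5) + exp(2*I*pi/5))*conj(exp(2*I*pi/5)) + 1*(3 + exp(-2*I*pi/5) + exp(-4*I*pi/5) + exp(4*I*pi/5) + 2*exp(2*I*pi/5))*conj(exp(-2*I*pi/5)) + 1*(3 + 2*exp(-4*I*pi/5) + exp(-2*I*pi/5) + exp(4*I*pi/5) + exp(2*I*pi/5))*conj(exp(4*I*pi/5))]
      = (1/5)[(8) + (1 + 2*exp(-2*I*pi/5) + exp(-4*I*pi/5) + exp(2*I*pi/5) + 3*exp(4*I*pi/5)) + (1 + 3*exp(-2*I*pi/5) + 2*exp(-4*I*pi/5) + exp(4*I*pi/5) + exp(2*I*pi/5)) + (1 + exp(-2*I*pi/5) + exp(-4*I*pi/5) + 2*exp(4*I*pi/5) + 3*exp(2*I*pi/5)) + (1 + 3*exp(-4*I*pi/5) + exp(-2*I*pi/5) + exp(4*I*pi/5) + 2*exp(2*I*pi/5))] = 5/5 = 1
  <chi_rho, chi_4> = (1/5)[1*(8)*conj(1) + 1*(3 + exp(-2*I*pi/5) + exp(-4*I*pi/5) + exp(2*I*pi/5) + 2*exp(4*I*pi/5))*conj(exp(-2*I*pi/5)) + 1*(3 + 2*exp(-2*I*pi/5) + exp(-4*I*pi/5) + exp(4*I*pi/5) + exp(2*I*pi/5))*conj(exp(-4*I*pi/5)) + 1*(3 + exp(-2*I*pi/5) + exp(-4*I*pi/5) + exp(4*I*pi/5) + 2*exp(2*I*pi/5))*conj(exp(4*I*pi/5)) + 1*(3 + 2*exp(-4*I*pi/5) + exp(-2*I*pi/5) + exp(4*I*pi/5) + exp(2*I*pi/5))*conj(exp(2*I*pi/5))]
      = (1/5)[(8) + (1 + 2*exp(-4*I*pi/5) + exp(-2*I*pi/5) + exp(4*I*pi/5) + 3*exp(2*I*pi/5)) + (1 + exp(-2*I*pi/5) + exp(-4*I*pi/5) + 3*exp(4*I*pi/5) + 2*exp(2*I*pi/5)) + (1 + 2*exp(-2*I*pi/5) + 3*exp(-4*I*pi/5) + exp(4*I*pi/5) + exp(2*I*pi/5)) + (1 + 3*exp(-2*I*pi/5) + exp(-4*I*pi/5) + exp(2*I*pi/5) + 2*exp(4*I*pi/5))] = 5/5 = 1
(Exp terms are combined using exp(i*s)*conj(exp(i*t)) = exp(i*(s-t)), and sums of them are collapsed using the identity that for every m > 1 the m distinct m-th roots of unity sum to 0, e.g. 1 + exp(2*I*pi/3) + exp(-2*I*pi/3) = 0.)
Dimension check: dim(rho) = sum (mult * dim) = 3*1 + 1*1 + 2*1 + 1*1 + 1*1 = 8 = chi_rho(e) = 8.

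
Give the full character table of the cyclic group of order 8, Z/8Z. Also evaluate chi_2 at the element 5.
Character table of Z/8Z (irreps indexed chi_0,...,chi_7 with chi_k(m) = zeta_8^(k*m), zeta_8 = exp(2*pi*i/8)):
  irrep \ class  {0} (size 1)  {1} (size 1)    {2} (size 1)  {3} (size 1)    {4} (size 1)  {5} (size 1)    {6} (size 1)  {7} (size 1)  
  chi_0          1             1               1             1               1             1               1             1             
  chi_1          1             exp(I*pi/4)     I             exp(3*I*pi/4)   -1            exp(-3*I*pi/4)  -I            exp(-I*pi/4)  
  chi_2          1             I               -1            -I              1             I               -1            -I            
  chi_3          1             exp(3*I*pi/4)   -I            exp(I*pi/4)     -1            exp(-I*pi/4)    I             exp(-3*I*pi/4)
  chi_4          1             -1              1             -1              1             -1              1             -1            
  chi_5          1             exp(-3*I*pi/4)  I             exp(-I*pi/4)    -1            exp(I*pi/4)     -I            exp(3*I*pi/4) 
  chi_6          1             -I              -1            I               1             -I              -1            I             
  chi_7          1             exp(-I*pi/4)    -I            exp(-3*I*pi/4)  -1            exp(3*I*pi/4)   I             exp(I*pi/4)   

Spot check: chi_2(5) = zeta_8^(2*5) = zeta_8^10 = I.

Why: Z/8Z is abelian, so all 8 irreducible complex representations are 1-dimensional. They are given by chi_k(m) = zeta_8^(k*m) for k = 0,...,7. Row orthogonality: sum_m chi_k(m) conj(chi_l(m)) = 8 * [k = l].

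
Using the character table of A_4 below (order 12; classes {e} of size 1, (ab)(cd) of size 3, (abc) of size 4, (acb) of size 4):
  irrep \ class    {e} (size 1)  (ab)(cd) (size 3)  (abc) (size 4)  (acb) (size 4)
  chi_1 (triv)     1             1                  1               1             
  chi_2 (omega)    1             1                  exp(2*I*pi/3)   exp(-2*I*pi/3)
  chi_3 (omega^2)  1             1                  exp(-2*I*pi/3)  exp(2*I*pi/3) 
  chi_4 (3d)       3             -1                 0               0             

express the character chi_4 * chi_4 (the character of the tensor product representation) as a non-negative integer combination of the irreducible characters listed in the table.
chi_4 tensor chi_4 = chi_1 + chi_2 + chi_3 + 2*chi_4 (all other irreducibles have multiplicity 0).

Reasoning: The character of a tensor product is the pointwise product (chi_4 * chi_4)(C) = chi_4(C) * chi_4(C):
  {e}: (3)*(3), (ab)(cd): (-1)*(-1), (abc): (0)*(0), (acb): (0)*(0)
so (chi_4 * chi_4) takes values
  {e} -> 9, (ab)(cd) -> 1, (abc) -> 0, (acb) -> 0.
Now take the inner product of this character with each irreducible chi from the table, <chi_4*chi_4, chi> = (1/12) sum_C |C| (chi_4*chi_4)(C) conj(chi(C)):
  <chi_4*chi_4, chi_1> = (1/12)[1*(9)*conj(1) + 3*(1)*conj(1) + 4*(0)*conj(1) + 4*(0)*conj(1)]
      = (1/12)[(9) + (3) + (0) + (0)] = 12/12 = 1
  <chi_4*chi_4, chi_2> = (1/12)[1*(9)*conj(1) + 3*(1)*conj(1) + 4*(0)*conj(exp(2*I*pi/3)) + 4*(0)*conj(exp(-2*I*pi/3))]
      = (1/12)[(9) + (3) + (0) + (0)] = 12/12 = 1
  <chi_4*chi_4, chi_3> = (1/12)[1*(9)*conj(1) + 3*(1)*conj(1) + 4*(0)*conj(exp(-2*I*pi/3)) + 4*(0)*conj(exp(2*I*pi/3))]
      = (1/12)[(9) + (3) + (0) + (0)] = 12/12 = 1
  <chi_4*chi_4, chi_4> = (1/12)[1*(9)*conj(3) + 3*(1)*conj(-1) + 4*(0)*conj(0) + 4*(0)*conj(0)]
      = (1/12)[(27) + (-3) + (0) + (0)] = 24/12 = 2
(Exp terms are combined using exp(i*s)*conj(exp(i*t)) = exp(i*(s-t)), and sums of them are collapsed using the identity that for every m > 1 the m distinct m-th roots of unity sum to 0, e.g. 1 + exp(2*I*pi/3) + exp(-2*I*pi/3) = 0.)
Hence the multiplicities are chi_1: 1, chi_2: 1, chi_3: 1, chi_4: 2. Dimension check: dim(chi_4)*dim(chi_4) = 3*3 = 9 and sum (mult * dim) = 1*1 + 1*1 + 1*1 + 2*3 = 9.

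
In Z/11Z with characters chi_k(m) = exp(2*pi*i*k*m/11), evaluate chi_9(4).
chi_9(4) = zeta_11^36 = exp(6*I*pi/11)

Why: chi_9(4) = zeta_11^(9*4) = zeta_11^36. Since zeta_11^11 = 1, this equals zeta_11^3 = exp(2*pi*i*3/11) = exp(6*I*pi/11).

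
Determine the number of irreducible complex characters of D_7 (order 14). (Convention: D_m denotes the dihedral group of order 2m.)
5

Derivation: The number of irreducible complex representations of a finite group equals its number of conjugacy classes. D_7 has 5 conjugacy classes ((n+3)/2 for n odd), so D_7 (order 14) has exactly 5 irreducible complex representations.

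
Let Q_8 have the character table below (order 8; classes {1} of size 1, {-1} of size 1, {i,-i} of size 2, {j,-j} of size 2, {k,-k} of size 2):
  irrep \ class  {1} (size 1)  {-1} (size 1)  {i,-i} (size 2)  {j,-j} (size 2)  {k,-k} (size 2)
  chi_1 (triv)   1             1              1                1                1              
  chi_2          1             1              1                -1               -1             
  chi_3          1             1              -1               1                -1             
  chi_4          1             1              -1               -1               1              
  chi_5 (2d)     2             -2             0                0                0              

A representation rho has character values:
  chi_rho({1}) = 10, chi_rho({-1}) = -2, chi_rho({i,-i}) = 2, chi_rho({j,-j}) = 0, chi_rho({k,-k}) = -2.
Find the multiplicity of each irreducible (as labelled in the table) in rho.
Multiplicities: chi_1: 1, chi_2: 2, chi_3: 1, chi_4: 0, chi_5: 3.

Reasoning: Use <chi_rho, chi> = (1/|G|) sum_C |C| * chi_rho(C) * conj(chi(C)) with |G| = 8 for each irreducible chi in the table:
  <chi_rho, chi_1> = (1/8)[1*(10)*conj(1) + 1*(-2)*conj(1) + 2*(2)*conj(1) + 2*(0)*conj(1) + 2*(-2)*conj(1)]
      = (1/8)[(10) + (-2) + (4) + (0) + (-4)] = 8/8 = 1
  <chi_rho, chi_2> = (1/8)[1*(10)*conj(1) + 1*(-2)*conj(1) + 2*(2)*conj(1) + 2*(0)*conj(-1) + 2*(-2)*conj(-1)]
      = (1/8)[(10) + (-2) + (4) + (0) + (4)] = 16/8 = 2
  <chi_rho, chi_3> = (1/8)[1*(10)*conj(1) + 1*(-2)*conj(1) + 2*(2)*conj(-1) + 2*(0)*conj(1) + 2*(-2)*conj(-1)]
      = (1/8)[(10) + (-2) + (-4) + (0) + (4)] = 8/8 = 1
  <chi_rho, chi_4> = (1/8)[1*(10)*conj(1) + 1*(-2)*conj(1) + 2*(2)*conj(-1) + 2*(0)*conj(-1) + 2*(-2)*conj(1)]
      = (1/8)[(10) + (-2) + (-4) + (0) + (-4)] = 0/8 = 0
  <chi_rho, chi_5> = (1/8)[1*(10)*conj(2) + 1*(-2)*conj(-2) + 2*(2)*conj(0) + 2*(0)*conj(0) + 2*(-2)*conj(0)]
      = (1/8)[(20) + (4) + (0) + (0) + (0)] = 24/8 = 3
Dimension check: dim(rho) = sum (mult * dim) = 1*1 + 2*1 + 1*1 + 0*1 + 3*2 = 10 = chi_rho(e) = 10.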